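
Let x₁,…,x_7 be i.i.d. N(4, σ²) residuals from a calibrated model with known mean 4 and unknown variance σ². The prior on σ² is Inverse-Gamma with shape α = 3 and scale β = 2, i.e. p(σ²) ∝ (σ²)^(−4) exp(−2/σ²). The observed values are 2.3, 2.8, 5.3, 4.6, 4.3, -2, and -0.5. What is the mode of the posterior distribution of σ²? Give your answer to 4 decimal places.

σ̂²_MAP = 4.4480

Sum of squared deviations about the known mean: SS = (2.3−4)² + (2.8−4)² + (5.3−4)² + (4.6−4)² + (4.3−4)² + (-2−4)² + (-0.5−4)² = 62.72.
The Normal likelihood contributes (σ²)^(−n/2) exp(−SS/(2σ²)), so the posterior is Inverse-Gamma(α + n/2, β + SS/2) = Inverse-Gamma(6.5, 33.36).
The mode of Inverse-Gamma(a, b) is b/(a+1) = 33.36/7.5 ≈ 4.4480.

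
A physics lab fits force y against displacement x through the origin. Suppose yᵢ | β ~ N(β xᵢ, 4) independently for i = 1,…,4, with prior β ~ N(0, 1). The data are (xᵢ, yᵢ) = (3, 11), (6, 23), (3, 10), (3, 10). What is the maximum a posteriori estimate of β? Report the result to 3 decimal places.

β̂_MAP = 3.448

log p(β | y) = −Σ(yᵢ − βxᵢ)²/(2·4) − β²/(2·1) + const.
Setting the derivative to zero: Σxᵢ(yᵢ − βxᵢ)/4 − β/1 = 0, so β = Σxᵢyᵢ / (Σxᵢ² + σ²/τ²).
Σxᵢyᵢ = 3·11 + 6·23 + 3·10 + 3·10 = 231; Σxᵢ² = 63; σ²/τ² = 4.
β̂_MAP = 231 / (63 + 4) = 231/67 ≈ 3.448.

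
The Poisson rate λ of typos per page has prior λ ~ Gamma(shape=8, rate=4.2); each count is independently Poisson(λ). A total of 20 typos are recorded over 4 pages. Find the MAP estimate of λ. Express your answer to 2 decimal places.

Σxᵢ = 20, n = 4.
Posterior ∝ λ^7e^(−4.2λ) · λ^20e^(−4λ) = λ^27e^(−8.2λ), i.e. Gamma(shape=28, rate=8.2).
The mode of a Gamma(a, b) with a ≥ 1 (shape–rate) is (a−1)/b = 27/8.2 ≈ 3.29.

λ̂_MAP = 3.29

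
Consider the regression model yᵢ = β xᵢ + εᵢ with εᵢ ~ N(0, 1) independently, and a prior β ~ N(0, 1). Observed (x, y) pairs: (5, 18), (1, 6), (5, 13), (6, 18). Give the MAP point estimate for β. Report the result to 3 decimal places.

β̂_MAP = 3.057

log p(β | y) = −Σ(yᵢ − βxᵢ)²/(2·1) − β²/(2·1) + const.
Setting the derivative to zero: Σxᵢ(yᵢ − βxᵢ)/1 − β/1 = 0, so β = Σxᵢyᵢ / (Σxᵢ² + σ²/τ²).
Σxᵢyᵢ = 5·18 + 1·6 + 5·13 + 6·18 = 269; Σxᵢ² = 87; σ²/τ² = 1.
β̂_MAP = 269 / (87 + 1) = 269/88 ≈ 3.057.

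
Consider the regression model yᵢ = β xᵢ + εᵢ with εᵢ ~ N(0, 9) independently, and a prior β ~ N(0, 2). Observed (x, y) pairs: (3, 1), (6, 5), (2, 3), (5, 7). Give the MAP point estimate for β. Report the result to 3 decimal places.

log p(β | y) = −Σ(yᵢ − βxᵢ)²/(2·9) − β²/(2·2) + const.
Setting the derivative to zero: Σxᵢ(yᵢ − βxᵢ)/9 − β/2 = 0, so β = Σxᵢyᵢ / (Σxᵢ² + σ²/τ²).
Σxᵢyᵢ = 3·1 + 6·5 + 2·3 + 5·7 = 74; Σxᵢ² = 74; σ²/τ² = 4.5.
β̂_MAP = 74 / (74 + 4.5) = 74/78.5 ≈ 0.943.

β̂_MAP = 0.943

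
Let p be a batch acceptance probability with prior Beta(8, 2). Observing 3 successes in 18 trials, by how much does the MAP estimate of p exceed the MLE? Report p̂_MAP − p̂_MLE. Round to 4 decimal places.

Posterior is Beta(11, 17); MAP = (11−1)/(28−2) = 10/26 ≈ 0.38462.
MLE ignores the prior: p̂_MLE = k/n = 3/18 ≈ 0.16667.
Difference = 10/26 − 3/18 = 17/78 ≈ 0.2179.

MAP − MLE = 0.2179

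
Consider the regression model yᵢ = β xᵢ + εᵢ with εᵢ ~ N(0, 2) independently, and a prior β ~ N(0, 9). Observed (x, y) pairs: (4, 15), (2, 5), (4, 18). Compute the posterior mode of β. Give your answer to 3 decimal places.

log p(β | y) = −Σ(yᵢ − βxᵢ)²/(2·2) − β²/(2·9) + const.
Setting the derivative to zero: Σxᵢ(yᵢ − βxᵢ)/2 − β/9 = 0, so β = Σxᵢyᵢ / (Σxᵢ² + σ²/τ²).
Σxᵢyᵢ = 4·15 + 2·5 + 4·18 = 142; Σxᵢ² = 36; σ²/τ² = 2/9.
β̂_MAP = 142 / (36 + 2/9) = 142/(326/9) = 639/163 ≈ 3.920.

β̂_MAP = 3.920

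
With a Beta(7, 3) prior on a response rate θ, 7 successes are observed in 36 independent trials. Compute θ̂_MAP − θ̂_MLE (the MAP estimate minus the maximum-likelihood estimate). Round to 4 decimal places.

Posterior is Beta(14, 32); MAP = (14−1)/(46−2) = 13/44 ≈ 0.29545.
MLE ignores the prior: θ̂_MLE = k/n = 7/36 ≈ 0.19444.
Difference = 13/44 − 7/36 = 10/99 ≈ 0.1010.

MAP − MLE = 0.1010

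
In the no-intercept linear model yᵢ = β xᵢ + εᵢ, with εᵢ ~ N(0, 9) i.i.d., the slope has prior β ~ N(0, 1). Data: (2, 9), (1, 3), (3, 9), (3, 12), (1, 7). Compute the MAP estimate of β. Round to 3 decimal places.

log p(β | y) = −Σ(yᵢ − βxᵢ)²/(2·9) − β²/(2·1) + const.
Setting the derivative to zero: Σxᵢ(yᵢ − βxᵢ)/9 − β/1 = 0, so β = Σxᵢyᵢ / (Σxᵢ² + σ²/τ²).
Σxᵢyᵢ = 2·9 + 1·3 + 3·9 + 3·12 + 1·7 = 91; Σxᵢ² = 24; σ²/τ² = 9.
β̂_MAP = 91 / (24 + 9) = 91/33 ≈ 2.758.

β̂_MAP = 2.758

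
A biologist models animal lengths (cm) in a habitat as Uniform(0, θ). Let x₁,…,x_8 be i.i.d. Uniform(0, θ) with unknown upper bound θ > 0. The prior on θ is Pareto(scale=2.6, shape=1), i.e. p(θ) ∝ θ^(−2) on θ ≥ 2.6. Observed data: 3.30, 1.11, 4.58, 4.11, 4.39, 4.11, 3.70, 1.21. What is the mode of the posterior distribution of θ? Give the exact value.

The Uniform(0, θ) likelihood is θ^(−n) for θ ≥ max(xᵢ), zero otherwise. Here max(xᵢ) = 4.58.
Posterior ∝ θ^(−2) · θ^(−8) = θ^(−10) on θ ≥ max(2.6, 4.58) = 4.58.
This density is strictly decreasing in θ, so the posterior mode lies at the lower boundary of the support.

θ̂_MAP = 4.58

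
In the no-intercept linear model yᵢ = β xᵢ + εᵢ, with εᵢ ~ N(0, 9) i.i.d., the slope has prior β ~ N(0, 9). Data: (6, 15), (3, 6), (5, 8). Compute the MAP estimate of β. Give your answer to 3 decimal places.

log p(β | y) = −Σ(yᵢ − βxᵢ)²/(2·9) − β²/(2·9) + const.
Setting the derivative to zero: Σxᵢ(yᵢ − βxᵢ)/9 − β/9 = 0, so β = Σxᵢyᵢ / (Σxᵢ² + σ²/τ²).
Σxᵢyᵢ = 6·15 + 3·6 + 5·8 = 148; Σxᵢ² = 70; σ²/τ² = 1.
β̂_MAP = 148 / (70 + 1) = 148/71 ≈ 2.085.

β̂_MAP = 2.085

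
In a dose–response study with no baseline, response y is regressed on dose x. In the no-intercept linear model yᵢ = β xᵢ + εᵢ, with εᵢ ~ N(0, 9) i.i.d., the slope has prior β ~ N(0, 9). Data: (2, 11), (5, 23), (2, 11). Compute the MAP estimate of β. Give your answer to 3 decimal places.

log p(β | y) = −Σ(yᵢ − βxᵢ)²/(2·9) − β²/(2·9) + const.
Setting the derivative to zero: Σxᵢ(yᵢ − βxᵢ)/9 − β/9 = 0, so β = Σxᵢyᵢ / (Σxᵢ² + σ²/τ²).
Σxᵢyᵢ = 2·11 + 5·23 + 2·11 = 159; Σxᵢ² = 33; σ²/τ² = 1.
β̂_MAP = 159 / (33 + 1) = 159/34 ≈ 4.676.

β̂_MAP = 4.676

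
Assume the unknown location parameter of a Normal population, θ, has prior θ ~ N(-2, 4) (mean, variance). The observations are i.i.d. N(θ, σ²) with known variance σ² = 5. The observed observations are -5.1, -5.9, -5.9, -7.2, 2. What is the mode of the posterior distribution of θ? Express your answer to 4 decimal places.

n = 5; x̄ = ((-5.1) + (-5.9) + (-5.9) + (-7.2) + 2)/5 = -22.1/5 = -4.42.
For a Normal prior and Normal likelihood with known variance, the posterior is Normal; its mode equals its mean, the precision-weighted average.
Prior precision 1/σ₀² = 1/4 = 0.25; data precision n/σ² = 5/5 = 1.
θ̂ = (0.25·(-2) + 1·(-4.42)) / (0.25 + 1) = (-4.92)/1.25 = -3.9360.

θ̂_MAP = -3.9360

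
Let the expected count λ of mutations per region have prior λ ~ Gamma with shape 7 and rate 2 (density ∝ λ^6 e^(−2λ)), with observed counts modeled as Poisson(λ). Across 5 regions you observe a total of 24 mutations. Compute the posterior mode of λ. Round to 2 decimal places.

λ̂_MAP = 4.29

Σxᵢ = 24, n = 5.
Posterior ∝ λ^6e^(−2λ) · λ^24e^(−5λ) = λ^30e^(−7λ), i.e. Gamma(shape=31, rate=7).
The mode of a Gamma(a, b) with a ≥ 1 (shape–rate) is (a−1)/b = 30/7 ≈ 4.29.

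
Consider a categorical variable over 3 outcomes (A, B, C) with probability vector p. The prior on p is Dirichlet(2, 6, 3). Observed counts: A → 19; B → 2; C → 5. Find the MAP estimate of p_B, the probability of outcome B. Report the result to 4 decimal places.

MAP estimate of p_B = 0.2059

The posterior is Dirichlet(αᵢ + nᵢ) = Dirichlet(21, 8, 8).
For a Dirichlet(a₁,…,a_K) with all aᵢ > 1, the mode has j-th component (aⱼ − 1)/(Σaᵢ − K).
Here Σaᵢ = 37 and K = 3, so p_B = (8 − 1)/(37 − 3) = 7/34 ≈ 0.2059.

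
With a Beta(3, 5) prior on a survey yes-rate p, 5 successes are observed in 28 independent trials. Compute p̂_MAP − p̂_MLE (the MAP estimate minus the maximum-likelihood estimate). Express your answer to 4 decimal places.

Posterior is Beta(8, 28); MAP = (8−1)/(36−2) = 7/34 ≈ 0.20588.
MLE ignores the prior: p̂_MLE = k/n = 5/28 ≈ 0.17857.
Difference = 7/34 − 5/28 = 13/476 ≈ 0.0273.

MAP − MLE = 0.0273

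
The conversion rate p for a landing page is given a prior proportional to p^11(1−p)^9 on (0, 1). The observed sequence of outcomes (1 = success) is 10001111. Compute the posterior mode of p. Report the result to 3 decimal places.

p̂_MAP = 0.571

The prior density ∝ p^11(1−p)^9 is the kernel of Beta(12, 10).
Data: 5 successes in 8 trials (from the sequence). The binomial likelihood contributes p^5(1−p)^3, so the posterior is Beta(12+5, 10+3) = Beta(17, 13).
For Beta(a, b) with a, b > 1 the mode is (a−1)/(a+b−2) = 16/28 ≈ 0.571.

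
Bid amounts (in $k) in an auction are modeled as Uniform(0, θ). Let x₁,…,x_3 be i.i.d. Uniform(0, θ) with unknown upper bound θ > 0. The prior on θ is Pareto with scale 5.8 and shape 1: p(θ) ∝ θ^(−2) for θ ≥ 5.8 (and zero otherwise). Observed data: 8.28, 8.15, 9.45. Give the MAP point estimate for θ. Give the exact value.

θ̂_MAP = 9.45

The Uniform(0, θ) likelihood is θ^(−n) for θ ≥ max(xᵢ), zero otherwise. Here max(xᵢ) = 9.45.
Posterior ∝ θ^(−2) · θ^(−3) = θ^(−5) on θ ≥ max(5.8, 9.45) = 9.45.
This density is strictly decreasing in θ, so the posterior mode lies at the lower boundary of the support.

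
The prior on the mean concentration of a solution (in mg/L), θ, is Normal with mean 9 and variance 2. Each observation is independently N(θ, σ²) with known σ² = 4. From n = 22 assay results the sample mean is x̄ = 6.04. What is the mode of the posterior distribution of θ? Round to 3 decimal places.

n = 22, x̄ = 6.04.
For a Normal prior and Normal likelihood with known variance, the posterior is Normal; its mode equals its mean, the precision-weighted average.
Prior precision 1/σ₀² = 1/2 = 0.5; data precision n/σ² = 22/4 = 5.5.
θ̂ = (0.5·9 + 5.5·6.04) / (0.5 + 5.5) = 37.72/6 = 943/150 ≈ 6.287.

θ̂_MAP = 6.287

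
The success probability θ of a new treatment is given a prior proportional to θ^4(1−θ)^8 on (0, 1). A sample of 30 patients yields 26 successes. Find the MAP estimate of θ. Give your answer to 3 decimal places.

θ̂_MAP = 0.714

The prior density ∝ θ^4(1−θ)^8 is the kernel of Beta(5, 9).
Data: 26 successes in 30 trials. The binomial likelihood contributes θ^26(1−θ)^4, so the posterior is Beta(5+26, 9+4) = Beta(31, 13).
For Beta(a, b) with a, b > 1 the mode is (a−1)/(a+b−2) = 30/42 ≈ 0.714.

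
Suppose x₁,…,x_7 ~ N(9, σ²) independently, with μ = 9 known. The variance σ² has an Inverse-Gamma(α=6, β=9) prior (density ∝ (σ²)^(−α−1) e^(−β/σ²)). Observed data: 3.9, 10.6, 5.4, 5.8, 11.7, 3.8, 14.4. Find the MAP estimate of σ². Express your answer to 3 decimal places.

Sum of squared deviations about the known mean: SS = (3.9−9)² + (10.6−9)² + (5.4−9)² + (5.8−9)² + (11.7−9)² + (3.8−9)² + (14.4−9)² = 115.26.
The Normal likelihood contributes (σ²)^(−n/2) exp(−SS/(2σ²)), so the posterior is Inverse-Gamma(α + n/2, β + SS/2) = Inverse-Gamma(9.5, 66.63).
The mode of Inverse-Gamma(a, b) is b/(a+1) = 66.63/10.5 ≈ 6.346.

σ̂²_MAP = 6.346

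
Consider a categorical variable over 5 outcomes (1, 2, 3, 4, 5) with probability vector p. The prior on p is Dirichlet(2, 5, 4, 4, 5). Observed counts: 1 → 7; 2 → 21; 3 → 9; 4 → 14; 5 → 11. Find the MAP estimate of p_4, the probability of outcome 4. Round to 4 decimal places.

The posterior is Dirichlet(αᵢ + nᵢ) = Dirichlet(9, 26, 13, 18, 16).
For a Dirichlet(a₁,…,a_K) with all aᵢ > 1, the mode has j-th component (aⱼ − 1)/(Σaᵢ − K).
Here Σaᵢ = 82 and K = 5, so p_4 = (18 − 1)/(82 − 5) = 17/77 ≈ 0.2208.

MAP estimate: 0.2208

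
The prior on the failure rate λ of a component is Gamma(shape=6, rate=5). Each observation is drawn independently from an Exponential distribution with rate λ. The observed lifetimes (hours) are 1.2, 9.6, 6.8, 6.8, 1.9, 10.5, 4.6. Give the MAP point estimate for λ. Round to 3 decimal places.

λ̂_MAP = 0.259

The Exponential(rate=λ) likelihood is ∝ λ^n e^(−λΣtᵢ). Here n = 7 and Σtᵢ = 1.2 + 9.6 + 6.8 + 6.8 + 1.9 + 10.5 + 4.6 = 41.4.
Posterior ∝ λ^5e^(−5λ) · λ^7e^(−41.4λ) = λ^12e^(−46.4λ), i.e. Gamma(13, 46.4).
Mode = (a−1)/b = 12/46.4 ≈ 0.259.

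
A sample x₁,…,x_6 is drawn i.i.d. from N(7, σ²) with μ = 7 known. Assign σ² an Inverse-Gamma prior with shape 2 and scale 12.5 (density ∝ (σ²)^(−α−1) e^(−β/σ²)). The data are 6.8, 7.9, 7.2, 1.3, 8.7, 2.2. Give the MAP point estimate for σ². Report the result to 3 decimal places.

σ̂²_MAP = 7.026

Sum of squared deviations about the known mean: SS = (6.8−7)² + (7.9−7)² + (7.2−7)² + (1.3−7)² + (8.7−7)² + (2.2−7)² = 59.31.
The Normal likelihood contributes (σ²)^(−n/2) exp(−SS/(2σ²)), so the posterior is Inverse-Gamma(α + n/2, β + SS/2) = Inverse-Gamma(5, 42.155).
The mode of Inverse-Gamma(a, b) is b/(a+1) = 42.155/6 ≈ 7.026.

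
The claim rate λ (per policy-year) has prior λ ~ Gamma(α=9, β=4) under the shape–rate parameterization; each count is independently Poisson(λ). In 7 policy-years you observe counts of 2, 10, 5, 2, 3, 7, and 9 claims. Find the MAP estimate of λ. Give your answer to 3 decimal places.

λ̂_MAP = 4.182

Σxᵢ = 2+10+5+2+3+7+9 = 38, with n = 7.
Posterior ∝ λ^8e^(−4λ) · λ^38e^(−7λ) = λ^46e^(−11λ), i.e. Gamma(shape=47, rate=11).
The mode of a Gamma(a, b) with a ≥ 1 (shape–rate) is (a−1)/b = 46/11 ≈ 4.182.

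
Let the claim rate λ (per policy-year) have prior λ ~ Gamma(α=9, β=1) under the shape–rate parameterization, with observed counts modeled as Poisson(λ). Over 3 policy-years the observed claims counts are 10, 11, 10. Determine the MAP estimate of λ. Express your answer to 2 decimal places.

Σxᵢ = 10+11+10 = 31, with n = 3.
Posterior ∝ λ^8e^(−1λ) · λ^31e^(−3λ) = λ^39e^(−4λ), i.e. Gamma(shape=40, rate=4).
The mode of a Gamma(a, b) with a ≥ 1 (shape–rate) is (a−1)/b = 39/4 ≈ 9.75.

λ̂_MAP = 9.75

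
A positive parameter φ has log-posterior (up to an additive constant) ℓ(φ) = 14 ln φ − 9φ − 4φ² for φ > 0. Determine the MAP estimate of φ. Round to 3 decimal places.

ℓ'(φ) = 14/φ − 9 − 8φ. Setting this to zero and multiplying by φ: 8φ² + 9φ − 14 = 0.
φ = (−9 + √(9² + 4·8·14)) / (2·8) = (−9 + √529) / 16 = (−9 + 23)/16 = 7/8.
ℓ''(φ) = −14/φ² − 8 < 0, confirming a maximum.

φ̂_MAP = 0.875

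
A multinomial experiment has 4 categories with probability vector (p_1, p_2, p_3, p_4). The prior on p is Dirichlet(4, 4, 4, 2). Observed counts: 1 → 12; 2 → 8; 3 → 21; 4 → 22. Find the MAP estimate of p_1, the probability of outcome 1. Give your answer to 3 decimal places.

MAP estimate: 0.205

The posterior is Dirichlet(αᵢ + nᵢ) = Dirichlet(16, 12, 25, 24).
For a Dirichlet(a₁,…,a_K) with all aᵢ > 1, the mode has j-th component (aⱼ − 1)/(Σaᵢ − K).
Here Σaᵢ = 77 and K = 4, so p_1 = (16 − 1)/(77 − 4) = 15/73 ≈ 0.205.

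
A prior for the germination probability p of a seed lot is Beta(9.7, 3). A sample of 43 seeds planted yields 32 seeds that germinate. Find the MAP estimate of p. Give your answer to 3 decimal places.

Prior: Beta(9.7, 3).
Data: 32 successes in 43 trials. The binomial likelihood contributes p^32(1−p)^11, so the posterior is Beta(9.7+32, 3+11) = Beta(41.7, 14).
For Beta(a, b) with a, b > 1 the mode is (a−1)/(a+b−2) = 40.7/53.7 ≈ 0.758.

p̂_MAP = 0.758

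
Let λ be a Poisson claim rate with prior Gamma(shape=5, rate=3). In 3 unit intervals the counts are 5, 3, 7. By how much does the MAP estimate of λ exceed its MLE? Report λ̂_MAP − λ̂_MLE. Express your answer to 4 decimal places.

MAP − MLE = -1.8333

Σxᵢ = 15. Posterior is Gamma(20, 6); MAP = (20−1)/6 = 19/6 ≈ 3.16667.
MLE = x̄ = 15/3 ≈ 5.00000.
Difference = 19/6 − 15/3 = -11/6 ≈ -1.8333.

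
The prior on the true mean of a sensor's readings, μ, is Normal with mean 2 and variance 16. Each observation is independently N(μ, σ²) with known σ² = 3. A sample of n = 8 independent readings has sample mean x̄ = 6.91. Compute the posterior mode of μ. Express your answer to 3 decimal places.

μ̂_MAP = 6.798

n = 8, x̄ = 6.91.
For a Normal prior and Normal likelihood with known variance, the posterior is Normal; its mode equals its mean, the precision-weighted average.
Prior precision 1/σ₀² = 1/16 = 0.0625; data precision n/σ² = 8/3.
μ̂ = (0.0625·2 + (8/3)·6.91) / (0.0625 + 8/3) = (11131/600)/(131/48) = 22262/3275 ≈ 6.798.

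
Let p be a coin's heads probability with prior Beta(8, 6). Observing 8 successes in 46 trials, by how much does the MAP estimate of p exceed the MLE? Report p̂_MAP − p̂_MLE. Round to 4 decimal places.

Posterior is Beta(16, 44); MAP = (16−1)/(60−2) = 15/58 ≈ 0.25862.
MLE ignores the prior: p̂_MLE = k/n = 8/46 ≈ 0.17391.
Difference = 15/58 − 8/46 = 113/1334 ≈ 0.0847.

MAP − MLE = 0.0847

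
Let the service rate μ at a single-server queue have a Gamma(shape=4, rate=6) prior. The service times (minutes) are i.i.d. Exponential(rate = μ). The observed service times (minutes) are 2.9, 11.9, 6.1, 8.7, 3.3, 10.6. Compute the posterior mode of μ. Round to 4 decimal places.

μ̂_MAP = 0.1818

The Exponential(rate=μ) likelihood is ∝ μ^n e^(−μΣtᵢ). Here n = 6 and Σtᵢ = 2.9 + 11.9 + 6.1 + 8.7 + 3.3 + 10.6 = 43.5.
Posterior ∝ μ^3e^(−6μ) · μ^6e^(−43.5μ) = μ^9e^(−49.5μ), i.e. Gamma(10, 49.5).
Mode = (a−1)/b = 9/49.5 ≈ 0.1818.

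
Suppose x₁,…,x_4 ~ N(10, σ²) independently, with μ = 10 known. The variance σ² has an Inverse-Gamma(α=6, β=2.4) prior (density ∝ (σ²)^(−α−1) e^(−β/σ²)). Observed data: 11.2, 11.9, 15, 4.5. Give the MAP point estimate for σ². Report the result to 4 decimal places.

Sum of squared deviations about the known mean: SS = (11.2−10)² + (11.9−10)² + (15−10)² + (4.5−10)² = 60.3.
The Normal likelihood contributes (σ²)^(−n/2) exp(−SS/(2σ²)), so the posterior is Inverse-Gamma(α + n/2, β + SS/2) = Inverse-Gamma(8, 32.55).
The mode of Inverse-Gamma(a, b) is b/(a+1) = 32.55/9 ≈ 3.6167.

σ̂²_MAP = 3.6167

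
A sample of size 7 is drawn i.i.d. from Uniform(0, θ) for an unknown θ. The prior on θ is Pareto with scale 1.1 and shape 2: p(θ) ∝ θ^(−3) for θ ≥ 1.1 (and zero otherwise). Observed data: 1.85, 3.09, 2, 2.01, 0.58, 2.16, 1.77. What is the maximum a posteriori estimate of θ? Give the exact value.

θ̂_MAP = 3.09

The Uniform(0, θ) likelihood is θ^(−n) for θ ≥ max(xᵢ), zero otherwise. Here max(xᵢ) = 3.09.
Posterior ∝ θ^(−3) · θ^(−7) = θ^(−10) on θ ≥ max(1.1, 3.09) = 3.09.
This density is strictly decreasing in θ, so the posterior mode lies at the lower boundary of the support.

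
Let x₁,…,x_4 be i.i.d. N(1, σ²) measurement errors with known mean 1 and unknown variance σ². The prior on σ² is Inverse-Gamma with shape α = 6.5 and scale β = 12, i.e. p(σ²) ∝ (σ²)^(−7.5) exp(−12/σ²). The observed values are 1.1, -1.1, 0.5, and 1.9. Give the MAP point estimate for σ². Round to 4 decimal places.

Sum of squared deviations about the known mean: SS = (1.1−1)² + (-1.1−1)² + (0.5−1)² + (1.9−1)² = 5.48.
The Normal likelihood contributes (σ²)^(−n/2) exp(−SS/(2σ²)), so the posterior is Inverse-Gamma(α + n/2, β + SS/2) = Inverse-Gamma(8.5, 14.74).
The mode of Inverse-Gamma(a, b) is b/(a+1) = 14.74/9.5 ≈ 1.5516.

σ̂²_MAP = 1.5516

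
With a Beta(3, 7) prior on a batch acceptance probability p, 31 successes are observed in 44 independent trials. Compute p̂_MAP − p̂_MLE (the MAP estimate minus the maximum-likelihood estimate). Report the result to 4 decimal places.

MAP − MLE = -0.0699

Posterior is Beta(34, 20); MAP = (34−1)/(54−2) = 33/52 ≈ 0.63462.
MLE ignores the prior: p̂_MLE = k/n = 31/44 ≈ 0.70455.
Difference = 33/52 − 31/44 = -10/143 ≈ -0.0699.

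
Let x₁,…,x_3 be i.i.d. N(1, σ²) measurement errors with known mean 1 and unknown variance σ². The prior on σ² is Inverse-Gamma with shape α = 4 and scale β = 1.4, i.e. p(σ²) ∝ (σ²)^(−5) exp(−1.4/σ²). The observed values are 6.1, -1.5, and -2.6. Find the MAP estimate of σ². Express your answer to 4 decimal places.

σ̂²_MAP = 3.6938

Sum of squared deviations about the known mean: SS = (6.1−1)² + (-1.5−1)² + (-2.6−1)² = 45.22.
The Normal likelihood contributes (σ²)^(−n/2) exp(−SS/(2σ²)), so the posterior is Inverse-Gamma(α + n/2, β + SS/2) = Inverse-Gamma(5.5, 24.01).
The mode of Inverse-Gamma(a, b) is b/(a+1) = 24.01/6.5 ≈ 3.6938.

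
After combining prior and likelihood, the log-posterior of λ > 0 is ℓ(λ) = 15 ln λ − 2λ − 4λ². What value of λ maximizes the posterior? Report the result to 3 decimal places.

ℓ'(λ) = 15/λ − 2 − 8λ. Setting this to zero and multiplying by λ: 8λ² + 2λ − 15 = 0.
λ = (−2 + √(2² + 4·8·15)) / (2·8) = (−2 + √484) / 16 = (−2 + 22)/16 = 5/4.
ℓ''(λ) = −15/λ² − 8 < 0, confirming a maximum.

λ̂_MAP = 1.250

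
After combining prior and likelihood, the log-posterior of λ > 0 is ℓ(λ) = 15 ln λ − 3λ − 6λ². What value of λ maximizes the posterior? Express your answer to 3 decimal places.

λ̂_MAP = 1.000

ℓ'(λ) = 15/λ − 3 − 12λ. Setting this to zero and multiplying by λ: 12λ² + 3λ − 15 = 0.
λ = (−3 + √(3² + 4·12·15)) / (2·12) = (−3 + √729) / 24 = (−3 + 27)/24 = 1.
ℓ''(λ) = −15/λ² − 12 < 0, confirming a maximum.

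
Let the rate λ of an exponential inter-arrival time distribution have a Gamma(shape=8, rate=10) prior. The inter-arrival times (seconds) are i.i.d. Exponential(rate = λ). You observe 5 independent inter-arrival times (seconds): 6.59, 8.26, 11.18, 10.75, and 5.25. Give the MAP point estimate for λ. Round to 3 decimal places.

The Exponential(rate=λ) likelihood is ∝ λ^n e^(−λΣtᵢ). Here n = 5 and Σtᵢ = 6.59 + 8.26 + 11.18 + 10.75 + 5.25 = 42.03.
Posterior ∝ λ^7e^(−10λ) · λ^5e^(−42.03λ) = λ^12e^(−52.03λ), i.e. Gamma(13, 52.03).
Mode = (a−1)/b = 12/52.03 ≈ 0.231.

λ̂_MAP = 0.231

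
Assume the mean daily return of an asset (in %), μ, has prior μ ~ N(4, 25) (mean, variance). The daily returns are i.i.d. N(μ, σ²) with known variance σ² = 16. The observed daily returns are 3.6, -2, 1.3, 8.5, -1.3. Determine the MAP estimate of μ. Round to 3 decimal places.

μ̂_MAP = 2.245

n = 5; x̄ = (3.6 + (-2) + 1.3 + 8.5 + (-1.3))/5 = 10.1/5 = 2.02.
For a Normal prior and Normal likelihood with known variance, the posterior is Normal; its mode equals its mean, the precision-weighted average.
Prior precision 1/σ₀² = 1/25 = 0.04; data precision n/σ² = 5/16 = 0.3125.
μ̂ = (0.04·4 + 0.3125·2.02) / (0.04 + 0.3125) = 0.79125/0.3525 = 211/94 ≈ 2.245.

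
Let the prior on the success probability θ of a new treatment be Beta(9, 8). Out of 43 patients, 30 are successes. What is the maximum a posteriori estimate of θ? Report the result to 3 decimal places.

θ̂_MAP = 0.655

Prior: Beta(9, 8).
Data: 30 successes in 43 trials. The binomial likelihood contributes θ^30(1−θ)^13, so the posterior is Beta(9+30, 8+13) = Beta(39, 21).
For Beta(a, b) with a, b > 1 the mode is (a−1)/(a+b−2) = 38/58 ≈ 0.655.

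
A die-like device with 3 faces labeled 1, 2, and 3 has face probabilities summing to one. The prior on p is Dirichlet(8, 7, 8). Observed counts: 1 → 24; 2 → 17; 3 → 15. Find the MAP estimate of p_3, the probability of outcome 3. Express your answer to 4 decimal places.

MAP estimate: 0.2895

The posterior is Dirichlet(αᵢ + nᵢ) = Dirichlet(32, 24, 23).
For a Dirichlet(a₁,…,a_K) with all aᵢ > 1, the mode has j-th component (aⱼ − 1)/(Σaᵢ − K).
Here Σaᵢ = 79 and K = 3, so p_3 = (23 − 1)/(79 − 3) = 22/76 ≈ 0.2895.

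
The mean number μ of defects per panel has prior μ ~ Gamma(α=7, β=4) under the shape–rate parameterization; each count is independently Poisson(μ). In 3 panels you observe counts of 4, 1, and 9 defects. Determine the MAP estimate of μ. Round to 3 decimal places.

μ̂_MAP = 2.857

Σxᵢ = 4+1+9 = 14, with n = 3.
Posterior ∝ μ^6e^(−4μ) · μ^14e^(−3μ) = μ^20e^(−7μ), i.e. Gamma(shape=21, rate=7).
The mode of a Gamma(a, b) with a ≥ 1 (shape–rate) is (a−1)/b = 20/7 ≈ 2.857.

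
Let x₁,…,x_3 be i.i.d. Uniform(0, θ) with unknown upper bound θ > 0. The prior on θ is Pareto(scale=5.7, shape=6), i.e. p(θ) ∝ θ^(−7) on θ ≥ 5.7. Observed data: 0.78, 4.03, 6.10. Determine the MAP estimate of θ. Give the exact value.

θ̂_MAP = 6.10

The Uniform(0, θ) likelihood is θ^(−n) for θ ≥ max(xᵢ), zero otherwise. Here max(xᵢ) = 6.10.
Posterior ∝ θ^(−7) · θ^(−3) = θ^(−10) on θ ≥ max(5.7, 6.10) = 6.10.
This density is strictly decreasing in θ, so the posterior mode lies at the lower boundary of the support.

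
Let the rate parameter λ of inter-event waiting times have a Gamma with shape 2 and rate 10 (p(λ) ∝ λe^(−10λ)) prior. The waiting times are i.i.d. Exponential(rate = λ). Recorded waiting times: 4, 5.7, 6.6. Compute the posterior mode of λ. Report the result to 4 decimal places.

The Exponential(rate=λ) likelihood is ∝ λ^n e^(−λΣtᵢ). Here n = 3 and Σtᵢ = 4 + 5.7 + 6.6 = 16.3.
Posterior ∝ λe^(−10λ) · λ^3e^(−16.3λ) = λ^4e^(−26.3λ), i.e. Gamma(5, 26.3).
Mode = (a−1)/b = 4/26.3 ≈ 0.1521.

λ̂_MAP = 0.1521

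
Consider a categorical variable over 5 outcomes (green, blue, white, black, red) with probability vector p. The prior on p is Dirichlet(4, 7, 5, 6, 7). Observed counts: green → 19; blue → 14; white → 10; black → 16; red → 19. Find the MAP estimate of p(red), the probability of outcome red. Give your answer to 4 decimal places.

The posterior is Dirichlet(αᵢ + nᵢ) = Dirichlet(23, 21, 15, 22, 26).
For a Dirichlet(a₁,…,a_K) with all aᵢ > 1, the mode has j-th component (aⱼ − 1)/(Σaᵢ − K).
Here Σaᵢ = 107 and K = 5, so p(red) = (26 − 1)/(107 − 5) = 25/102 ≈ 0.2451.

MAP estimate of p(red) = 0.2451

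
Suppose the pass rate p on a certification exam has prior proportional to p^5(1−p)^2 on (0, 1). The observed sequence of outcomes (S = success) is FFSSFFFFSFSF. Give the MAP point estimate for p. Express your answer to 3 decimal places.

p̂_MAP = 0.474

The prior density ∝ p^5(1−p)^2 is the kernel of Beta(6, 3).
Data: 4 successes in 12 trials (from the sequence). The binomial likelihood contributes p^4(1−p)^8, so the posterior is Beta(6+4, 3+8) = Beta(10, 11).
For Beta(a, b) with a, b > 1 the mode is (a−1)/(a+b−2) = 9/19 ≈ 0.474.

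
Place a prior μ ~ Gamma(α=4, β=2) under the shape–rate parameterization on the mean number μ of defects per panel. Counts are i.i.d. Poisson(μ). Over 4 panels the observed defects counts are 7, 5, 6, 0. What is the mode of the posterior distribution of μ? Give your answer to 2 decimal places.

μ̂_MAP = 3.50

Σxᵢ = 7+5+6+0 = 18, with n = 4.
Posterior ∝ μ^3e^(−2μ) · μ^18e^(−4μ) = μ^21e^(−6μ), i.e. Gamma(shape=22, rate=6).
The mode of a Gamma(a, b) with a ≥ 1 (shape–rate) is (a−1)/b = 21/6 ≈ 3.50.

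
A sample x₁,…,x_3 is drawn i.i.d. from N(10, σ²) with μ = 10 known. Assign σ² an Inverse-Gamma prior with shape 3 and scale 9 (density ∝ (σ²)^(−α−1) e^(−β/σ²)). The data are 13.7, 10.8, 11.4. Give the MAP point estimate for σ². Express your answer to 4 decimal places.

σ̂²_MAP = 3.1173

Sum of squared deviations about the known mean: SS = (13.7−10)² + (10.8−10)² + (11.4−10)² = 16.29.
The Normal likelihood contributes (σ²)^(−n/2) exp(−SS/(2σ²)), so the posterior is Inverse-Gamma(α + n/2, β + SS/2) = Inverse-Gamma(4.5, 17.145).
The mode of Inverse-Gamma(a, b) is b/(a+1) = 17.145/5.5 ≈ 3.1173.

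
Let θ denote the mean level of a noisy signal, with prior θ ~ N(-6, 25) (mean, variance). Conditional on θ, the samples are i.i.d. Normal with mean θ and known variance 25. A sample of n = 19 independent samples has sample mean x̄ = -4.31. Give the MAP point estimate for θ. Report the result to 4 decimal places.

n = 19, x̄ = -4.31.
For a Normal prior and Normal likelihood with known variance, the posterior is Normal; its mode equals its mean, the precision-weighted average.
Prior precision 1/σ₀² = 1/25 = 0.04; data precision n/σ² = 19/25 = 0.76.
θ̂ = (0.04·(-6) + 0.76·(-4.31)) / (0.04 + 0.76) = (-3.5156)/0.8 = -4.3945.

θ̂_MAP = -4.3945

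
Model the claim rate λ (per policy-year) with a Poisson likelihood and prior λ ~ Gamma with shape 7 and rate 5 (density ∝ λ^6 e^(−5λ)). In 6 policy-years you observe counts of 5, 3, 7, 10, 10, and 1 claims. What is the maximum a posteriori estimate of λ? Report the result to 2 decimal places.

λ̂_MAP = 3.82

Σxᵢ = 5+3+7+10+10+1 = 36, with n = 6.
Posterior ∝ λ^6e^(−5λ) · λ^36e^(−6λ) = λ^42e^(−11λ), i.e. Gamma(shape=43, rate=11).
The mode of a Gamma(a, b) with a ≥ 1 (shape–rate) is (a−1)/b = 42/11 ≈ 3.82.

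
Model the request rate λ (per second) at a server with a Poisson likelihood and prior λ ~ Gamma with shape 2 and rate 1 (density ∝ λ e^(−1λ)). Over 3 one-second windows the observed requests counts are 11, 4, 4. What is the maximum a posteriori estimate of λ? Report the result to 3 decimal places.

λ̂_MAP = 5.000

Σxᵢ = 11+4+4 = 19, with n = 3.
Posterior ∝ λe^(−1λ) · λ^19e^(−3λ) = λ^20e^(−4λ), i.e. Gamma(shape=21, rate=4).
The mode of a Gamma(a, b) with a ≥ 1 (shape–rate) is (a−1)/b = 20/4 ≈ 5.000.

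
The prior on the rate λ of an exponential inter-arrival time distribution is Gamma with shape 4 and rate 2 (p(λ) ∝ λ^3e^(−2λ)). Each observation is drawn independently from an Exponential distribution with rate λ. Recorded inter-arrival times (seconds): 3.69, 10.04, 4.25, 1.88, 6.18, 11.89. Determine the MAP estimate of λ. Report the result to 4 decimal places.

The Exponential(rate=λ) likelihood is ∝ λ^n e^(−λΣtᵢ). Here n = 6 and Σtᵢ = 3.69 + 10.04 + 4.25 + 1.88 + 6.18 + 11.89 = 37.93.
Posterior ∝ λ^3e^(−2λ) · λ^6e^(−37.93λ) = λ^9e^(−39.93λ), i.e. Gamma(10, 39.93).
Mode = (a−1)/b = 9/39.93 ≈ 0.2254.

λ̂_MAP = 0.2254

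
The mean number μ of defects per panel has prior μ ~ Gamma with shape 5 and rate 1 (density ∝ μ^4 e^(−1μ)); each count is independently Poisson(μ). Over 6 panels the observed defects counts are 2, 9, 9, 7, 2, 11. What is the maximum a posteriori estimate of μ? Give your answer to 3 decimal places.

Σxᵢ = 2+9+9+7+2+11 = 40, with n = 6.
Posterior ∝ μ^4e^(−1μ) · μ^40e^(−6μ) = μ^44e^(−7μ), i.e. Gamma(shape=45, rate=7).
The mode of a Gamma(a, b) with a ≥ 1 (shape–rate) is (a−1)/b = 44/7 ≈ 6.286.

μ̂_MAP = 6.286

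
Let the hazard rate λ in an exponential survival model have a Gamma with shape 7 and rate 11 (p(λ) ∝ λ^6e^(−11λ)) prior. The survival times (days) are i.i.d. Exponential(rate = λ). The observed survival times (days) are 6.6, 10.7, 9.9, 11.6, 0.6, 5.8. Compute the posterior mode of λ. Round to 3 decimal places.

The Exponential(rate=λ) likelihood is ∝ λ^n e^(−λΣtᵢ). Here n = 6 and Σtᵢ = 6.6 + 10.7 + 9.9 + 11.6 + 0.6 + 5.8 = 45.2.
Posterior ∝ λ^6e^(−11λ) · λ^6e^(−45.2λ) = λ^12e^(−56.2λ), i.e. Gamma(13, 56.2).
Mode = (a−1)/b = 12/56.2 ≈ 0.214.

λ̂_MAP = 0.214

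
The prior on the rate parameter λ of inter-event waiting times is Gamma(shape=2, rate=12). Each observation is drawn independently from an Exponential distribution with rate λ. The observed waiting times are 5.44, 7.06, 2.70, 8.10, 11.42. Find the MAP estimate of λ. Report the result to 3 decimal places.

The Exponential(rate=λ) likelihood is ∝ λ^n e^(−λΣtᵢ). Here n = 5 and Σtᵢ = 5.44 + 7.06 + 2.70 + 8.10 + 11.42 = 34.72.
Posterior ∝ λe^(−12λ) · λ^5e^(−34.72λ) = λ^6e^(−46.72λ), i.e. Gamma(7, 46.72).
Mode = (a−1)/b = 6/46.72 ≈ 0.128.

λ̂_MAP = 0.128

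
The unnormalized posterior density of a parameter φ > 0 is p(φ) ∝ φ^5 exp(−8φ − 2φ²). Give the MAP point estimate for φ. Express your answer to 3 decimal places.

ℓ'(φ) = 5/φ − 8 − 4φ. Setting this to zero and multiplying by φ: 4φ² + 8φ − 5 = 0.
φ = (−8 + √(8² + 4·4·5)) / (2·4) = (−8 + √144) / 8 = (−8 + 12)/8 = 1/2.
ℓ''(φ) = −5/φ² − 4 < 0, confirming a maximum.

φ̂_MAP = 0.500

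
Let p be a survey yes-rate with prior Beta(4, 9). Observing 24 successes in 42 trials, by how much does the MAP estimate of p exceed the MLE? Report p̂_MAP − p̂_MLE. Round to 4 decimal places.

MAP − MLE = -0.0620

Posterior is Beta(28, 27); MAP = (28−1)/(55−2) = 27/53 ≈ 0.50943.
MLE ignores the prior: p̂_MLE = k/n = 24/42 ≈ 0.57143.
Difference = 27/53 − 24/42 = -23/371 ≈ -0.0620.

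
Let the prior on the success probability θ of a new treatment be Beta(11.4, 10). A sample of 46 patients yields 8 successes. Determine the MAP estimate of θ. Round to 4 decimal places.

θ̂_MAP = 0.2813

Prior: Beta(11.4, 10).
Data: 8 successes in 46 trials. The binomial likelihood contributes θ^8(1−θ)^38, so the posterior is Beta(11.4+8, 10+38) = Beta(19.4, 48).
For Beta(a, b) with a, b > 1 the mode is (a−1)/(a+b−2) = 18.4/65.4 ≈ 0.2813.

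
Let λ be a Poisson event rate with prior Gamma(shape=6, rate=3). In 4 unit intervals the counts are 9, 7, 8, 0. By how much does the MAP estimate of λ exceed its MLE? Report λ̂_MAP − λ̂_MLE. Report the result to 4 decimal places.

MAP − MLE = -1.8571

Σxᵢ = 24. Posterior is Gamma(30, 7); MAP = (30−1)/7 = 29/7 ≈ 4.14286.
MLE = x̄ = 24/4 ≈ 6.00000.
Difference = 29/7 − 24/4 = -13/7 ≈ -1.8571.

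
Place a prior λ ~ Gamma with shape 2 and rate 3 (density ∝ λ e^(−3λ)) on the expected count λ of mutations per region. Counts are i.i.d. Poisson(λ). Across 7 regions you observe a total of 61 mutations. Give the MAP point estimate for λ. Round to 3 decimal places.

λ̂_MAP = 6.200

Σxᵢ = 61, n = 7.
Posterior ∝ λe^(−3λ) · λ^61e^(−7λ) = λ^62e^(−10λ), i.e. Gamma(shape=63, rate=10).
The mode of a Gamma(a, b) with a ≥ 1 (shape–rate) is (a−1)/b = 62/10 ≈ 6.200.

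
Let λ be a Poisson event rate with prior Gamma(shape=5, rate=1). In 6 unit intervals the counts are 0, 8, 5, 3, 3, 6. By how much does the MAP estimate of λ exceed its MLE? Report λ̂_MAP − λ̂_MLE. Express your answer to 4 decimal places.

Σxᵢ = 25. Posterior is Gamma(30, 7); MAP = (30−1)/7 = 29/7 ≈ 4.14286.
MLE = x̄ = 25/6 ≈ 4.16667.
Difference = 29/7 − 25/6 = -1/42 ≈ -0.0238.

MAP − MLE = -0.0238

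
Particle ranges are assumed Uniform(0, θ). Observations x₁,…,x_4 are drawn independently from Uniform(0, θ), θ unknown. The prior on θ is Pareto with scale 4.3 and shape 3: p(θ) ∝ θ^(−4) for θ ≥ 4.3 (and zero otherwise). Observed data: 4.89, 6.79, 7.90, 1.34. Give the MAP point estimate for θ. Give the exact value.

The Uniform(0, θ) likelihood is θ^(−n) for θ ≥ max(xᵢ), zero otherwise. Here max(xᵢ) = 7.90.
Posterior ∝ θ^(−4) · θ^(−4) = θ^(−8) on θ ≥ max(4.3, 7.90) = 7.90.
This density is strictly decreasing in θ, so the posterior mode lies at the lower boundary of the support.

θ̂_MAP = 7.90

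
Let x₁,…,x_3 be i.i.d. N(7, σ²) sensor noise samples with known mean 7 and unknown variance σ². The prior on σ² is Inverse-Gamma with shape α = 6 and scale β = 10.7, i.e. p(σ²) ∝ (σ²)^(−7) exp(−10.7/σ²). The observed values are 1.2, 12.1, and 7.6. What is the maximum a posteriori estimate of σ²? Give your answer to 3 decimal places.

σ̂²_MAP = 4.789

Sum of squared deviations about the known mean: SS = (1.2−7)² + (12.1−7)² + (7.6−7)² = 60.01.
The Normal likelihood contributes (σ²)^(−n/2) exp(−SS/(2σ²)), so the posterior is Inverse-Gamma(α + n/2, β + SS/2) = Inverse-Gamma(7.5, 40.705).
The mode of Inverse-Gamma(a, b) is b/(a+1) = 40.705/8.5 ≈ 4.789.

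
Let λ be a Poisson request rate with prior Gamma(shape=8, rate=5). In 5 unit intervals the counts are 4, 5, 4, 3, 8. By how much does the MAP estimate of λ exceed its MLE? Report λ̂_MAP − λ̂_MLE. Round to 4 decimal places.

Σxᵢ = 24. Posterior is Gamma(32, 10); MAP = (32−1)/10 = 31/10 ≈ 3.10000.
MLE = x̄ = 24/5 ≈ 4.80000.
Difference = 31/10 − 24/5 = -17/10 ≈ -1.7000.

MAP − MLE = -1.7000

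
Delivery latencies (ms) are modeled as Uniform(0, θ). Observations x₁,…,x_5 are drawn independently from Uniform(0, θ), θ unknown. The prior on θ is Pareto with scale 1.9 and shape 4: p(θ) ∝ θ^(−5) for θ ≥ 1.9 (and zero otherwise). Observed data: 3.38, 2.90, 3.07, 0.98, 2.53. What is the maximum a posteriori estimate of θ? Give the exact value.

The Uniform(0, θ) likelihood is θ^(−n) for θ ≥ max(xᵢ), zero otherwise. Here max(xᵢ) = 3.38.
Posterior ∝ θ^(−5) · θ^(−5) = θ^(−10) on θ ≥ max(1.9, 3.38) = 3.38.
This density is strictly decreasing in θ, so the posterior mode lies at the lower boundary of the support.

θ̂_MAP = 3.38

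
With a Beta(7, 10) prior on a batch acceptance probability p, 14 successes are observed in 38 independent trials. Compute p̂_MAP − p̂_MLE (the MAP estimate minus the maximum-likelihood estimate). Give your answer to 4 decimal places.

Posterior is Beta(21, 34); MAP = (21−1)/(55−2) = 20/53 ≈ 0.37736.
MLE ignores the prior: p̂_MLE = k/n = 14/38 ≈ 0.36842.
Difference = 20/53 − 14/38 = 9/1007 ≈ 0.0089.

MAP − MLE = 0.0089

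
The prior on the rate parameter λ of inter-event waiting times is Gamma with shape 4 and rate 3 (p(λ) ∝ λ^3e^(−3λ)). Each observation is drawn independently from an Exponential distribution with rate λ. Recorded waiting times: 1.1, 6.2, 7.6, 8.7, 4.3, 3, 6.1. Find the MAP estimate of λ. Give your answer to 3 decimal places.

λ̂_MAP = 0.250

The Exponential(rate=λ) likelihood is ∝ λ^n e^(−λΣtᵢ). Here n = 7 and Σtᵢ = 1.1 + 6.2 + 7.6 + 8.7 + 4.3 + 3 + 6.1 = 37.
Posterior ∝ λ^3e^(−3λ) · λ^7e^(−37λ) = λ^10e^(−40λ), i.e. Gamma(11, 40).
Mode = (a−1)/b = 10/40 ≈ 0.250.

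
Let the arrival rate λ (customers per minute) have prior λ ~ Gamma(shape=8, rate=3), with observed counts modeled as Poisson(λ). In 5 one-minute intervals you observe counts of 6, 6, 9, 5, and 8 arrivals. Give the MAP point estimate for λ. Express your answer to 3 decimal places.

Σxᵢ = 6+6+9+5+8 = 34, with n = 5.
Posterior ∝ λ^7e^(−3λ) · λ^34e^(−5λ) = λ^41e^(−8λ), i.e. Gamma(shape=42, rate=8).
The mode of a Gamma(a, b) with a ≥ 1 (shape–rate) is (a−1)/b = 41/8 ≈ 5.125.

λ̂_MAP = 5.125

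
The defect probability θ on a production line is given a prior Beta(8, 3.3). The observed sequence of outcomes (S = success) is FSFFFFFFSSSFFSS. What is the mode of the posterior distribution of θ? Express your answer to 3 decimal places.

θ̂_MAP = 0.535

Prior: Beta(8, 3.3).
Data: 6 successes in 15 trials (from the sequence). The binomial likelihood contributes θ^6(1−θ)^9, so the posterior is Beta(8+6, 3.3+9) = Beta(14, 12.3).
For Beta(a, b) with a, b > 1 the mode is (a−1)/(a+b−2) = 13/24.3 ≈ 0.535.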